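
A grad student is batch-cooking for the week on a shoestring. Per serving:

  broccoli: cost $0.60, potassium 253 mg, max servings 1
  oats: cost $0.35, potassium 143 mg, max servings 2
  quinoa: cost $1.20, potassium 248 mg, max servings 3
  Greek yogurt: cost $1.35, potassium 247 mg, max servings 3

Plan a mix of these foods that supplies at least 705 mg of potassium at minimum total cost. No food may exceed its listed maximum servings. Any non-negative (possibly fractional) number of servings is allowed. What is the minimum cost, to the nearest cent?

Cost per mg of potassium: broccoli $0.0024, oats $0.0024, quinoa $0.0048, Greek yogurt $0.0055.
Take 1 serving of broccoli: +253.0 mg potassium for $0.60 (total $0.60, still need 452.0 mg).
Take 2 servings of oats: +286.0 mg potassium for $0.70 (total $1.30, still need 166.0 mg).
Take 0.6694 servings of quinoa: +166.0 mg potassium for $0.80 (total $2.10, still need 0.0 mg).
Filling from the cheapest source first is optimal under one linear minimum: $2.10.

$2.10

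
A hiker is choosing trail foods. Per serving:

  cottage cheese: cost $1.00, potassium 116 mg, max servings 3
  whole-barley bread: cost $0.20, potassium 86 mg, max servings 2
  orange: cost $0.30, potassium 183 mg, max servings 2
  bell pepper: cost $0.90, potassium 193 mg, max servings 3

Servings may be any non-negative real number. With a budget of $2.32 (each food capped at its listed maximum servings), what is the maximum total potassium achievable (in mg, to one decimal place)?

821.1 mg

Potassium per dollar: orange 610, whole-barley bread 430, bell pepper 214.4, cottage cheese 116.
Take 2 servings of orange: spends $0.60, +366.0 mg potassium (running total 366.0 mg).
Take 2 servings of whole-barley bread: spends $0.40, +172.0 mg potassium (running total 538.0 mg).
Take 1.467 servings of bell pepper: spends $1.32, +283.1 mg potassium (running total 821.1 mg).
Filling greedily by potassium-per-dollar is optimal for one linear limit, giving 821.1 mg.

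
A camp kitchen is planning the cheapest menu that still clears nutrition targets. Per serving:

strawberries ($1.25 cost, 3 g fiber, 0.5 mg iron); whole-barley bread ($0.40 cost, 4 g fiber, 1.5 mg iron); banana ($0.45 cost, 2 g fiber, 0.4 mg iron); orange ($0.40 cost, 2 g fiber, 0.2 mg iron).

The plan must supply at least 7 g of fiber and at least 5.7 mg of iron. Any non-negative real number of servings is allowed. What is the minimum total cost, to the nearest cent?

strawberries only: max(7/3, 5.7/0.5) = 11.4 servings → $14.25.
whole-barley bread only: max(7/4, 5.7/1.5) = 3.8 servings → $1.52.
banana only: max(7/2, 5.7/0.4) = 14.25 servings → $6.41.
orange only: max(7/2, 5.7/0.2) = 28.5 servings → $11.40.
strawberries + whole-barley bread: intersection lies outside the first quadrant.
strawberries + banana: intersection lies outside the first quadrant.
strawberries + orange: intersection lies outside the first quadrant.
whole-barley bread + banana with both targets exact would need a negative amount; discard.
whole-barley bread + orange: intersection lies outside the first quadrant.
banana + orange with both targets exact would need a negative amount; discard.
The minimum over all feasible corners is $1.52.

$1.52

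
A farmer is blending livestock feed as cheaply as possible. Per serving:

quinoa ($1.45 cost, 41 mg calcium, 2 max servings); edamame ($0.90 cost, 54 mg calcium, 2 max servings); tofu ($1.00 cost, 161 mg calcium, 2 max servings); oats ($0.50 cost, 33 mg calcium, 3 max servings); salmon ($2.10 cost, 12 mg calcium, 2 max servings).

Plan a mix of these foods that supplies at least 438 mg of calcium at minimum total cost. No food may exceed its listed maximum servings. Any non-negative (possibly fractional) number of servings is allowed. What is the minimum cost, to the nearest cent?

$3.78

Cost per mg of calcium: tofu $0.0062, oats $0.0152, edamame $0.0167, quinoa $0.0354, salmon $0.1750.
Take 2 servings of tofu: +322.0 mg calcium for $2.00 (total $2.00, still need 116.0 mg).
Take 3 servings of oats: +99.0 mg calcium for $1.50 (total $3.50, still need 17.0 mg).
Take 0.3148 servings of edamame: +17.0 mg calcium for $0.28 (total $3.78, still need 0.0 mg).
Greedy by cheapest-per-mg is optimal for a single linear constraint, so the minimum cost is $3.78.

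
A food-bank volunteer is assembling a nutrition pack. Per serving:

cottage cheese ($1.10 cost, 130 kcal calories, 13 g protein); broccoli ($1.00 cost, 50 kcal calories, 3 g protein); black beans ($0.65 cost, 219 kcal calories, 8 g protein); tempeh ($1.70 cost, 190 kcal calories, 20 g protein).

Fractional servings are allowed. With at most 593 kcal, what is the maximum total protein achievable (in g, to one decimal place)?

Protein per kcal: tempeh 0.1053, cottage cheese 0.1, broccoli 0.06, black beans 0.03653.
With no serving limits, spend the whole calories allowance on tempeh: 593 kcal / 190 kcal × 20 g = 62.4 g.

62.4 g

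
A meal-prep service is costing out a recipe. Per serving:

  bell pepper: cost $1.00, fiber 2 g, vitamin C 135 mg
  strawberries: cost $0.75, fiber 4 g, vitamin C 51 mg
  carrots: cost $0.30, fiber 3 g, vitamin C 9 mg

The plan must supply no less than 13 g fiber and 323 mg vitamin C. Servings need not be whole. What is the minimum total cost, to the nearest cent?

A basic optimal solution has at most two foods positive. Try each food alone and each pair with both targets met exactly.
bell pepper only: max(13/2, 323/135) = 6.5 servings → $6.50.
strawberries only: max(13/4, 323/51) = 6.333 servings → $4.75.
carrots only: max(13/3, 323/9) = 35.89 servings → $10.77.
bell pepper + strawberries with both tight: 1.436 servings and 2.532 servings → $3.34.
bell pepper + carrots with both tight: 2.202 servings and 2.866 servings → $3.06.
strawberries + carrots: the both-tight solution has a negative serving — not a feasible corner.
The minimum over all feasible corners is $3.06.

$3.06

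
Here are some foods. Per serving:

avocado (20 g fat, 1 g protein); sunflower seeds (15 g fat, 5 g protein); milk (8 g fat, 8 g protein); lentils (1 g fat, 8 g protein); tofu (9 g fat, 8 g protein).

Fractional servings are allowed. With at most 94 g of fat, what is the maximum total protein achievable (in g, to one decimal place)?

752.0 g

Protein per g fat: lentils 8, milk 1, tofu 0.8889, sunflower seeds 0.3333, avocado 0.05.
With no serving limits, spend the whole fat allowance on lentils: 94 g / 1 g × 8 g = 752.0 g.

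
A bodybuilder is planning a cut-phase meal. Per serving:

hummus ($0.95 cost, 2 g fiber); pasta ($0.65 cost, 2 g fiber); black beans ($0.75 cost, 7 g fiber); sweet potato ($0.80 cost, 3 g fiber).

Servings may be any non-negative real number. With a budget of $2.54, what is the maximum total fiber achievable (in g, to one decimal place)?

Fiber per dollar: black beans 9.333, sweet potato 3.75, pasta 3.077, hummus 2.105.
With no serving limits, spend the whole cost allowance on black beans: $2.54 / $0.75 × 7 g = 23.7 g.

23.7 g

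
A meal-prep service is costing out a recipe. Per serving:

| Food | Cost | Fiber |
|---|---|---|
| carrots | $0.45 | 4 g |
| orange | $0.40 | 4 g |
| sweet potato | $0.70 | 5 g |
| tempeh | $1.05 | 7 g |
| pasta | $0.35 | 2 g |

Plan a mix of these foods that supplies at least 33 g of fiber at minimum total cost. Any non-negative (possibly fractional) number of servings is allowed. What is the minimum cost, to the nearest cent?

Cost per g of fiber: orange $0.1000, carrots $0.1125, sweet potato $0.1400, tempeh $0.1500, pasta $0.1750.
With no serving limits, use only orange: 33 g / 4 g = 8.25 servings × $0.40 = $3.30.

$3.30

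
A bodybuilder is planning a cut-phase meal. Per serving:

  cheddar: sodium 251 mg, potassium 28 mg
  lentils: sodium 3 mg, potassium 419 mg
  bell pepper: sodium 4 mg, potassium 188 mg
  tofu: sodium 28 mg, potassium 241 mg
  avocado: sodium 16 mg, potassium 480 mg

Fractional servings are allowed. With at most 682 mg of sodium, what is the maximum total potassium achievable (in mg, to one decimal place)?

95252.7 mg

Potassium per mg sodium: lentils 139.7, bell pepper 47, avocado 30, tofu 8.607, cheddar 0.1116.
With no serving limits, spend the whole sodium allowance on lentils: 682 mg / 3 mg × 419 mg = 95252.7 mg.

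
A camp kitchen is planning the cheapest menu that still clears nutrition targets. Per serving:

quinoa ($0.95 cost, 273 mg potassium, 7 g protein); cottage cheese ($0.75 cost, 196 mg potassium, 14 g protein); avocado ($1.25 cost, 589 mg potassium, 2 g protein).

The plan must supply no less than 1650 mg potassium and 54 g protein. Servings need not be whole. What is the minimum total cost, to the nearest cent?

This is a tiny linear program; its minimum lies at a vertex of the feasible set. List the vertices and price them.
quinoa only: max(1650/273, 54/7) = 7.714 servings → $7.33.
cottage cheese only: max(1650/196, 54/14) = 8.418 servings → $6.31.
avocado only: max(1650/589, 54/2) = 27 servings → $33.75.
quinoa + cottage cheese with both tight: 5.109 servings and 1.303 servings → $5.83.
quinoa + avocado: the both-tight solution has a negative serving — not a feasible corner.
cottage cheese + avocado with both tight: 3.629 servings and 1.594 servings → $4.71.
Cheapest feasible corner: $4.71.

$4.71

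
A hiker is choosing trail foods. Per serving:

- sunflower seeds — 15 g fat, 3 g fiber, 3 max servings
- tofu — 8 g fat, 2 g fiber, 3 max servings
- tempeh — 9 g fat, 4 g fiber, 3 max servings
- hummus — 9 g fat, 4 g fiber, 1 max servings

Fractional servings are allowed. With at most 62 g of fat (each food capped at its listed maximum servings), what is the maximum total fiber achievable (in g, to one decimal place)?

22.4 g

Fiber per g fat: tempeh 0.4444, hummus 0.4444, tofu 0.25, sunflower seeds 0.2.
Take 3 servings of tempeh: uses 27 g fat, +12.0 g fiber (running total 12.0 g).
Take 1 serving of hummus: uses 9 g fat, +4.0 g fiber (running total 16.0 g).
Take 3 servings of tofu: uses 24 g fat, +6.0 g fiber (running total 22.0 g).
Take 0.1333 servings of sunflower seeds: uses 2 g fat, +0.4 g fiber (running total 22.4 g).
Greedy by best ratio exhausts the fat allowance optimally: 22.4 g.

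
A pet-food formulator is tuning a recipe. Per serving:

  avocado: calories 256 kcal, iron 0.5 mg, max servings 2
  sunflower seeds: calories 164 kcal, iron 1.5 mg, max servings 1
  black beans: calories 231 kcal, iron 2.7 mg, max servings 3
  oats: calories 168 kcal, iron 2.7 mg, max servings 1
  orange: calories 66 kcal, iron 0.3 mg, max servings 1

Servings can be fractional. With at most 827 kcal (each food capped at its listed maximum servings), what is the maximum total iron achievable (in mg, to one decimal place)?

10.4 mg

Iron per kcal: oats 0.01607, black beans 0.01169, sunflower seeds 0.009146, orange 0.004545, avocado 0.001953.
Take 1 serving of oats: uses 168 kcal, +2.7 mg iron (running total 2.7 mg).
Take 2.853 servings of black beans: uses 659 kcal, +7.7 mg iron (running total 10.4 mg).
Filling greedily by iron-per-kcal is optimal for one linear limit, giving 10.4 mg.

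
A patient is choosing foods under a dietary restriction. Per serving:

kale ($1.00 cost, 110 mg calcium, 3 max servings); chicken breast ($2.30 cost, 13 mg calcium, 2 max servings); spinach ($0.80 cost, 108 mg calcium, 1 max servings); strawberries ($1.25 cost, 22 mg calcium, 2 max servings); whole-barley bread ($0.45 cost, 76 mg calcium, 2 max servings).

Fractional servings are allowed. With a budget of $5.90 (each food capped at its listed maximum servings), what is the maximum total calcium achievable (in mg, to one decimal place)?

611.1 mg

Calcium per dollar: whole-barley bread 168.9, spinach 135, kale 110, strawberries 17.6, chicken breast 5.652.
Take 2 servings of whole-barley bread: spends $0.90, +152.0 mg calcium (running total 152.0 mg).
Take 1 serving of spinach: spends $0.80, +108.0 mg calcium (running total 260.0 mg).
Take 3 servings of kale: spends $3.00, +330.0 mg calcium (running total 590.0 mg).
Take 0.96 servings of strawberries: spends $1.20, +21.1 mg calcium (running total 611.1 mg).
Greedy by best ratio exhausts the cost allowance optimally: 611.1 mg.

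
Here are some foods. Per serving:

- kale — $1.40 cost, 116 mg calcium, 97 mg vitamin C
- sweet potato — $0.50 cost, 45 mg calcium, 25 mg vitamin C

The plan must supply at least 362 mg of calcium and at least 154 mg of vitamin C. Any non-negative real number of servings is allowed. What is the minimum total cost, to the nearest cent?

Minimising a linear cost over {calcium ≥ 362, vitamin C ≥ 154, servings ≥ 0} — the optimum is at a vertex, using one or two foods.
kale only: max(362/116, 154/97) = 3.121 servings → $4.37.
sweet potato only: max(362/45, 154/25) = 8.044 servings → $4.02.
kale + sweet potato: the both-tight solution has a negative serving — not a feasible corner.
So the least-cost plan costs $4.02.

$4.02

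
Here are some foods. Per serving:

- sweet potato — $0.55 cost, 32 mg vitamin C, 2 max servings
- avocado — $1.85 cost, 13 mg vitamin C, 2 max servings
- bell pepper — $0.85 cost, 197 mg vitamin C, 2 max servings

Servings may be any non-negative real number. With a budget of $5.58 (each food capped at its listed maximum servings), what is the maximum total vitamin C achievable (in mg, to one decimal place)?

477.5 mg

Vitamin C per dollar: bell pepper 231.8, sweet potato 58.18, avocado 7.027.
Take 2 servings of bell pepper: spends $1.70, +394.0 mg vitamin C (running total 394.0 mg).
Take 2 servings of sweet potato: spends $1.10, +64.0 mg vitamin C (running total 458.0 mg).
Take 1.503 servings of avocado: spends $2.78, +19.5 mg vitamin C (running total 477.5 mg).
Greedy by best ratio exhausts the cost allowance optimally: 477.5 mg.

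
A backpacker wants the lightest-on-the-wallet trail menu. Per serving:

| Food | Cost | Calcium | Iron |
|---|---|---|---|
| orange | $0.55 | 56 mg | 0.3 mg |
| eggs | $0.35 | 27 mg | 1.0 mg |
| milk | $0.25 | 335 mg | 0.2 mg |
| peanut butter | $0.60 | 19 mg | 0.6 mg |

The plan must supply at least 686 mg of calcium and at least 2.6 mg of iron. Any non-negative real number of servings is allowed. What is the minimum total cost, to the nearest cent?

orange only: max(686/56, 2.6/0.3) = 12.25 servings → $6.74.
eggs only: max(686/27, 2.6/1.0) = 25.41 servings → $8.89.
milk only: max(686/335, 2.6/0.2) = 13 servings → $3.25.
peanut butter only: max(686/19, 2.6/0.6) = 36.11 servings → $21.66.
orange + eggs: intersection lies outside the first quadrant.
orange + milk with both tight: 8.217 servings and 0.6741 servings → $4.69.
orange + peanut butter: intersection lies outside the first quadrant.
eggs + milk with both tight: 2.226 servings and 1.868 servings → $1.25.
eggs + peanut butter: the both-tight solution has a negative serving — not a feasible corner.
milk + peanut butter with both tight: 1.837 servings and 3.721 servings → $2.69.
Cheapest feasible corner: $1.25.

$1.25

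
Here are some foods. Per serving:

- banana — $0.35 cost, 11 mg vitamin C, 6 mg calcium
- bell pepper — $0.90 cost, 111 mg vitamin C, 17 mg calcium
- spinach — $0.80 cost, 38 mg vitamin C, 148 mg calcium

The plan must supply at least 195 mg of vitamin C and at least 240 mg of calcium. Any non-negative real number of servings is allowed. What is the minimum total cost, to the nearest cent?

At the optimum either one food covers both requirements or two foods hit both targets exactly; no other combination can be cheaper.
banana only: max(195/11, 240/6) = 40 servings → $14.00.
bell pepper only: max(195/111, 240/17) = 14.12 servings → $12.71.
spinach only: max(195/38, 240/148) = 5.132 servings → $4.11.
banana + bell pepper: the both-tight solution has a negative serving — not a feasible corner.
banana + spinach with both tight: 14.1 servings and 1.05 servings → $5.78.
bell pepper + spinach with both tight: 1.251 servings and 1.478 servings → $2.31.
Cheapest feasible corner: $2.31.

$2.31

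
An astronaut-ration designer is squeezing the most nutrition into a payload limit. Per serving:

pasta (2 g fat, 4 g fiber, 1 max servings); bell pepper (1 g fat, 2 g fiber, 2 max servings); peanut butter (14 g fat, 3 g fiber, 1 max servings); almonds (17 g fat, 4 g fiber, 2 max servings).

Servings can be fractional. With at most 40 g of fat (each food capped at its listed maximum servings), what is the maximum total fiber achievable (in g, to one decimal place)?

Fiber per g fat: pasta 2, bell pepper 2, almonds 0.2353, peanut butter 0.2143.
Take 1 serving of pasta: uses 2 g fat, +4.0 g fiber (running total 4.0 g).
Take 2 servings of bell pepper: uses 2 g fat, +4.0 g fiber (running total 8.0 g).
Take 2 servings of almonds: uses 34 g fat, +8.0 g fiber (running total 16.0 g).
Take 0.1429 servings of peanut butter: uses 2 g fat, +0.4 g fiber (running total 16.4 g).
Greedy by best ratio exhausts the fat allowance optimally: 16.4 g.

16.4 g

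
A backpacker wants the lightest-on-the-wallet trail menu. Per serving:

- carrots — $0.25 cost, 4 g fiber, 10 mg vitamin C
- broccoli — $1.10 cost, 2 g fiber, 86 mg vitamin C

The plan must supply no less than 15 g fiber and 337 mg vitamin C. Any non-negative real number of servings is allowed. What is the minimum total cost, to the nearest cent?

$4.54

For a min-cost LP with two ≥-constraints, a basic feasible solution has at most two positive variables.
carrots only: max(15/4, 337/10) = 33.7 servings → $8.43.
broccoli only: max(15/2, 337/86) = 7.5 servings → $8.25.
carrots + broccoli with both tight: 1.901 servings and 3.698 servings → $4.54.
The minimum over all feasible corners is $4.54.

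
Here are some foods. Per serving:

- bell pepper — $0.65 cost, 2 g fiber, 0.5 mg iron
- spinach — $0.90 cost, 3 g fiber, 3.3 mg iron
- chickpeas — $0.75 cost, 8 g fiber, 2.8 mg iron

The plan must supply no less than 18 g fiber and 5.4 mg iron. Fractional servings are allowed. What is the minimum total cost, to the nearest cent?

With two linear requirements the optimum uses one or two foods; enumerate the corners.
bell pepper only: max(18/2, 5.4/0.5) = 10.8 servings → $7.02.
spinach only: max(18/3, 5.4/3.3) = 6 servings → $5.40.
chickpeas only: max(18/8, 5.4/2.8) = 2.25 servings → $1.69.
bell pepper + spinach with both tight: 8.471 servings and 0.3529 servings → $5.82.
bell pepper + chickpeas with both tight: 4.5 servings and 1.125 servings → $3.77.
spinach + chickpeas: intersection lies outside the first quadrant.
Cheapest feasible corner: $1.69.

$1.69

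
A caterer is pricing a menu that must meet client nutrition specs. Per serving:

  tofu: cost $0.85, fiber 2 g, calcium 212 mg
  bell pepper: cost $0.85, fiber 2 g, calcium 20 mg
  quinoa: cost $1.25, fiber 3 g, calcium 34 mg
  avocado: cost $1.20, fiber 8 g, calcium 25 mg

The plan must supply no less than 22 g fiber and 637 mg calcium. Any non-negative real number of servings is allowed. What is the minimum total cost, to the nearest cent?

A basic optimal solution has at most two foods positive. Try each food alone and each pair with both targets met exactly.
tofu only: max(22/2, 637/212) = 11 servings → $9.35.
bell pepper only: max(22/2, 637/20) = 31.85 servings → $27.07.
quinoa only: max(22/3, 637/34) = 18.74 servings → $23.42.
avocado only: max(22/8, 637/25) = 25.48 servings → $30.58.
tofu + bell pepper with both tight: 2.172 servings and 8.828 servings → $9.35.
tofu + quinoa with both tight: 2.048 servings and 5.968 servings → $9.20.
tofu + avocado with both tight: 2.762 servings and 2.06 servings → $4.82.
bell pepper + quinoa: the both-tight solution has a negative serving — not a feasible corner.
bell pepper + avocado with both targets exact would need a negative amount; discard.
quinoa + avocado: intersection lies outside the first quadrant.
The minimum over all feasible corners is $4.82.

$4.82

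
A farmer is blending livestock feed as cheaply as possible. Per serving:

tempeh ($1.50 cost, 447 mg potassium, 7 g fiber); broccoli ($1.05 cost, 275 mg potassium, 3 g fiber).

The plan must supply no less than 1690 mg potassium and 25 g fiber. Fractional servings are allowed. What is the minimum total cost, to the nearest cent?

A basic optimal solution has at most two foods positive. Try each food alone and each pair with both targets met exactly.
tempeh only: max(1690/447, 25/7) = 3.781 servings → $5.67.
broccoli only: max(1690/275, 25/3) = 8.333 servings → $8.75.
tempeh + broccoli with both tight: 3.091 servings and 1.122 servings → $5.81.
So the least-cost plan costs $5.67.

$5.67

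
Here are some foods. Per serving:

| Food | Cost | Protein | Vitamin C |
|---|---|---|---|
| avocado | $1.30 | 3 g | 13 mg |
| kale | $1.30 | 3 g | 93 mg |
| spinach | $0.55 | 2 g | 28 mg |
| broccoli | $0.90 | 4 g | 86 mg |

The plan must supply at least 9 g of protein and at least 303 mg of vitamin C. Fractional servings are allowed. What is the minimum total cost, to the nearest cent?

With two linear requirements the optimum uses one or two foods; enumerate the corners.
avocado only: max(9/3, 303/13) = 23.31 servings → $30.30.
kale only: max(9/3, 303/93) = 3.258 servings → $4.24.
spinach only: max(9/2, 303/28) = 10.82 servings → $5.95.
broccoli only: max(9/4, 303/86) = 3.523 servings → $3.17.
avocado + kale with both targets exact would need a negative amount; discard.
avocado + spinach: intersection lies outside the first quadrant.
avocado + broccoli: intersection lies outside the first quadrant.
kale + spinach with both targets exact would need a negative amount; discard.
kale + broccoli: the both-tight solution has a negative serving — not a feasible corner.
spinach + broccoli: intersection lies outside the first quadrant.
Cheapest feasible corner: $3.17.

$3.17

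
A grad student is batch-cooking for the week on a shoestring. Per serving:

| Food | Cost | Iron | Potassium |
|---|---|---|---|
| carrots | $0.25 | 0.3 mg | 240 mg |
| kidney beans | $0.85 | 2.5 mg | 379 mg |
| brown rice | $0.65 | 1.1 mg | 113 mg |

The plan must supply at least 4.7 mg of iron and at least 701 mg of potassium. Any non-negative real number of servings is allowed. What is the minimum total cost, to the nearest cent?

A basic optimal solution has at most two foods positive. Try each food alone and each pair with both targets met exactly.
carrots only: max(4.7/0.3, 701/240) = 15.67 servings → $3.92.
kidney beans only: max(4.7/2.5, 701/379) = 1.88 servings → $1.60.
brown rice only: max(4.7/1.1, 701/113) = 6.204 servings → $4.03.
carrots + kidney beans with both targets exact would need a negative amount; discard.
carrots + brown rice with both tight: 1.043 servings and 3.988 servings → $2.85.
kidney beans + brown rice with both tight: 1.786 servings and 0.2143 servings → $1.66.
So the least-cost plan costs $1.60.

$1.60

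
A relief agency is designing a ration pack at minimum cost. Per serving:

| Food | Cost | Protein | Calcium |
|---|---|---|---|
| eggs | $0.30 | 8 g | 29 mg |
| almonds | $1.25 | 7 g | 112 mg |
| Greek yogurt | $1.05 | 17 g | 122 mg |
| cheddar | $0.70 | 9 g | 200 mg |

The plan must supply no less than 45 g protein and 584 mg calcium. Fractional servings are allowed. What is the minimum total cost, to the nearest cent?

For a min-cost LP with two ≥-constraints, a basic feasible solution has at most two positive variables.
eggs only: max(45/8, 584/29) = 20.14 servings → $6.04.
almonds only: max(45/7, 584/112) = 6.429 servings → $8.04.
Greek yogurt only: max(45/17, 584/122) = 4.787 servings → $5.03.
cheddar only: max(45/9, 584/200) = 5 servings → $3.50.
eggs + almonds with both tight: 1.374 servings and 4.859 servings → $6.49.
eggs + Greek yogurt: intersection lies outside the first quadrant.
eggs + cheddar with both tight: 2.796 servings and 2.515 servings → $2.60.
almonds + Greek yogurt with both tight: 4.227 servings and 0.9067 servings → $6.24.
almonds + cheddar: the both-tight solution has a negative serving — not a feasible corner.
Greek yogurt + cheddar with both tight: 1.626 servings and 1.928 servings → $3.06.
Cheapest feasible corner: $2.60.

$2.60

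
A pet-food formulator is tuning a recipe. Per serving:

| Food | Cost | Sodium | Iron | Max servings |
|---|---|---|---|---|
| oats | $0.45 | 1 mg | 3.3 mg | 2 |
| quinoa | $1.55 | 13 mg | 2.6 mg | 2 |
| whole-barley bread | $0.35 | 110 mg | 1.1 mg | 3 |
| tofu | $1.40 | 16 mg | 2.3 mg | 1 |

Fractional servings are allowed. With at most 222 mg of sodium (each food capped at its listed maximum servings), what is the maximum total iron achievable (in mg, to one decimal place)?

Iron per mg sodium: oats 3.3, quinoa 0.2, tofu 0.1437, whole-barley bread 0.01.
Take 2 servings of oats: uses 2 mg sodium, +6.6 mg iron (running total 6.6 mg).
Take 2 servings of quinoa: uses 26 mg sodium, +5.2 mg iron (running total 11.8 mg).
Take 1 serving of tofu: uses 16 mg sodium, +2.3 mg iron (running total 14.1 mg).
Take 1.618 servings of whole-barley bread: uses 178 mg sodium, +1.8 mg iron (running total 15.9 mg).
Filling greedily by iron-per-mg sodium is optimal for one linear limit, giving 15.9 mg.

15.9 mg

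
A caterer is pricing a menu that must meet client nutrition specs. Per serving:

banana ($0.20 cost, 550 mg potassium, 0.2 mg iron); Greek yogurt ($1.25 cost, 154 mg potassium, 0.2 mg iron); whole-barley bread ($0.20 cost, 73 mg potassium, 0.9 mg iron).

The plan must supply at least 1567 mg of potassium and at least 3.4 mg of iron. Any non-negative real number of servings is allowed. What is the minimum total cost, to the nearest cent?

The cheapest plan sits at a corner of the feasible region — with two constraints it uses at most two foods.
banana only: max(1567/550, 3.4/0.2) = 17 servings → $3.40.
Greek yogurt only: max(1567/154, 3.4/0.2) = 17 servings → $21.25.
whole-barley bread only: max(1567/73, 3.4/0.9) = 21.47 servings → $4.29.
banana + Greek yogurt: intersection lies outside the first quadrant.
banana + whole-barley bread with both tight: 2.419 servings and 3.24 servings → $1.13.
Greek yogurt + whole-barley bread with both tight: 9.372 servings and 1.695 servings → $12.05.
So the least-cost plan costs $1.13.

$1.13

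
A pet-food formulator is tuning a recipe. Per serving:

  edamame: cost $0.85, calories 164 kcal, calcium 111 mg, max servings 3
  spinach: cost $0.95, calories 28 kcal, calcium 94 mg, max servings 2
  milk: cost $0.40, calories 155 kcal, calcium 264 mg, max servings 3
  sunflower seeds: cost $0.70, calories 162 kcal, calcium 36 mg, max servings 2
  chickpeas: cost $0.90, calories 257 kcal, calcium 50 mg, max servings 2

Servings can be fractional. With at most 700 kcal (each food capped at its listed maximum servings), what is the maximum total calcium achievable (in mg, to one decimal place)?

1101.2 mg

Calcium per kcal: spinach 3.357, milk 1.703, edamame 0.6768, sunflower seeds 0.2222, chickpeas 0.1946.
Take 2 servings of spinach: uses 56 kcal, +188.0 mg calcium (running total 188.0 mg).
Take 3 servings of milk: uses 465 kcal, +792.0 mg calcium (running total 980.0 mg).
Take 1.091 servings of edamame: uses 179 kcal, +121.2 mg calcium (running total 1101.2 mg).
Greedy by best ratio exhausts the calories allowance optimally: 1101.2 mg.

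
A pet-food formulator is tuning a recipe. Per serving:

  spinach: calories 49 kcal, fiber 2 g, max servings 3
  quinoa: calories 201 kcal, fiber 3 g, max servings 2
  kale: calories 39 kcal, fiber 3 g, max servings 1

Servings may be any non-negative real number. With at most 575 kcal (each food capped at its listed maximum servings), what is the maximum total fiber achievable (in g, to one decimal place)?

Fiber per kcal: kale 0.07692, spinach 0.04082, quinoa 0.01493.
Take 1 serving of kale: uses 39 kcal, +3.0 g fiber (running total 3.0 g).
Take 3 servings of spinach: uses 147 kcal, +6.0 g fiber (running total 9.0 g).
Take 1.935 servings of quinoa: uses 389 kcal, +5.8 g fiber (running total 14.8 g).
Filling greedily by fiber-per-kcal is optimal for one linear limit, giving 14.8 g.

14.8 g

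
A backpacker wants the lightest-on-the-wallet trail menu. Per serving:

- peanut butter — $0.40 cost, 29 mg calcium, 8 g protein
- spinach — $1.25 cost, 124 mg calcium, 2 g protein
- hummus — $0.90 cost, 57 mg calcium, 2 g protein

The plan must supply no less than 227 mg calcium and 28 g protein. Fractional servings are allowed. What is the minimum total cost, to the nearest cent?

Compare the cost at each extreme point of the feasible region.
peanut butter only: max(227/29, 28/8) = 7.828 servings → $3.13.
spinach only: max(227/124, 28/2) = 14 servings → $17.50.
hummus only: max(227/57, 28/2) = 14 servings → $12.60.
peanut butter + spinach with both tight: 3.231 servings and 1.075 servings → $2.64.
peanut butter + hummus with both tight: 2.869 servings and 2.523 servings → $3.42.
spinach + hummus: the both-tight solution has a negative serving — not a feasible corner.
So the least-cost plan costs $2.64.

$2.64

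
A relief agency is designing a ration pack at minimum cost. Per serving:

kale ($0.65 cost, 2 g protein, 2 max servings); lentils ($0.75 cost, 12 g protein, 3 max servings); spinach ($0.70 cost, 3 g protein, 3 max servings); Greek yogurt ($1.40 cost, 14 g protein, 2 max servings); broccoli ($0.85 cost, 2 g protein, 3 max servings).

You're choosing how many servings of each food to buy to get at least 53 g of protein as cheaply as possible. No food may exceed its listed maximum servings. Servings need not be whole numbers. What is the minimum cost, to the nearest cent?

Cost per g of protein: lentils $0.0625, Greek yogurt $0.1000, spinach $0.2333, kale $0.3250, broccoli $0.4250.
Take 3 servings of lentils: +36.0 g protein for $2.25 (total $2.25, still need 17.0 g).
Take 1.214 servings of Greek yogurt: +17.0 g protein for $1.70 (total $3.95, still need 0.0 g).
Filling from the cheapest source first is optimal under one linear minimum: $3.95.

$3.95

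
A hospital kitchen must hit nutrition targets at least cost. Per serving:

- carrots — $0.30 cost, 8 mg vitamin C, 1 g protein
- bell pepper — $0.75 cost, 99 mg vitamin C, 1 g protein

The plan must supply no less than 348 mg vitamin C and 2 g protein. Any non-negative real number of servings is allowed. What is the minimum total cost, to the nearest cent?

Two binding constraints pin down two serving amounts, so the optimal mix uses at most two foods. The candidates are each food alone (scaled to the tighter of vitamin C/protein) and each pair with both constraints tight.
carrots only: max(348/8, 2/1) = 43.5 servings → $13.05.
bell pepper only: max(348/99, 2/1) = 3.515 servings → $2.64.
carrots + bell pepper with both targets exact would need a negative amount; discard.
Cheapest feasible corner: $2.64.

$2.64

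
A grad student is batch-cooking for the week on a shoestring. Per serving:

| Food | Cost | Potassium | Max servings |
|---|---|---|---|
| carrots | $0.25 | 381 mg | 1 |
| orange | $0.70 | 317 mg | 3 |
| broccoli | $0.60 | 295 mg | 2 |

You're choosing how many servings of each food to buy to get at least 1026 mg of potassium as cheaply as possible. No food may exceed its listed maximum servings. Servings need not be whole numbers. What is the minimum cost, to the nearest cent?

$1.57

Cost per mg of potassium: carrots $0.0007, broccoli $0.0020, orange $0.0022.
Take 1 serving of carrots: +381.0 mg potassium for $0.25 (total $0.25, still need 645.0 mg).
Take 2 servings of broccoli: +590.0 mg potassium for $1.20 (total $1.45, still need 55.0 mg).
Take 0.1735 servings of orange: +55.0 mg potassium for $0.12 (total $1.57, still need 0.0 mg).
Greedy by cheapest-per-mg is optimal for a single linear constraint, so the minimum cost is $1.57.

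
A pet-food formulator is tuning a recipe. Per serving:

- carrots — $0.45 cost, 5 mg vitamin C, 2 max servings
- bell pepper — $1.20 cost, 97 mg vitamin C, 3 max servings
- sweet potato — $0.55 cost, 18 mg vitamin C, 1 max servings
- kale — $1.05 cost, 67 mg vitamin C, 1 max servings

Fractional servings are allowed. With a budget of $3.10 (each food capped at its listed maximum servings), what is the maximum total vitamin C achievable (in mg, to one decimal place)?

250.6 mg

Vitamin C per dollar: bell pepper 80.83, kale 63.81, sweet potato 32.73, carrots 11.11.
Take 2.583 servings of bell pepper: spends $3.10, +250.6 mg vitamin C (running total 250.6 mg).
Filling greedily by vitamin C-per-dollar is optimal for one linear limit, giving 250.6 mg.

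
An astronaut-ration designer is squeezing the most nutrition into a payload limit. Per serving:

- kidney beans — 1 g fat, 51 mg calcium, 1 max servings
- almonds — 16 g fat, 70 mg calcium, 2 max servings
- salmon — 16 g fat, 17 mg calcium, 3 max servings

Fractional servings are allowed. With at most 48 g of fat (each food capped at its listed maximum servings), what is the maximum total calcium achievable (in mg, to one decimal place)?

206.9 mg

Calcium per g fat: kidney beans 51, almonds 4.375, salmon 1.062.
Take 1 serving of kidney beans: uses 1 g fat, +51.0 mg calcium (running total 51.0 mg).
Take 2 servings of almonds: uses 32 g fat, +140.0 mg calcium (running total 191.0 mg).
Take 0.9375 servings of salmon: uses 15 g fat, +15.9 mg calcium (running total 206.9 mg).
Greedy by best ratio exhausts the fat allowance optimally: 206.9 mg.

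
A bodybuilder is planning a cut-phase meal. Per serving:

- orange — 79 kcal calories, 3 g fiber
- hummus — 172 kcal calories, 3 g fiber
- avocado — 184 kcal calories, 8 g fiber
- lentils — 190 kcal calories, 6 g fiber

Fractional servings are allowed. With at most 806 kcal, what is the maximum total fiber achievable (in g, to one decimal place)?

Fiber per kcal: avocado 0.04348, orange 0.03797, lentils 0.03158, hummus 0.01744.
With no serving limits, spend the whole calories allowance on avocado: 806 kcal / 184 kcal × 8 g = 35.0 g.

35.0 g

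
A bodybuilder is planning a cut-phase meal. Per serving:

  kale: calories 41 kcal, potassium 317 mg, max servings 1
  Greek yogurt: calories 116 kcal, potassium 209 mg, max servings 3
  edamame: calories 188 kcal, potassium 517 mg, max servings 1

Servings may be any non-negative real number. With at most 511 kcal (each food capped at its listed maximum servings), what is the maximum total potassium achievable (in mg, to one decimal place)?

1342.1 mg

Potassium per kcal: kale 7.732, edamame 2.75, Greek yogurt 1.802.
Take 1 serving of kale: uses 41 kcal, +317.0 mg potassium (running total 317.0 mg).
Take 1 serving of edamame: uses 188 kcal, +517.0 mg potassium (running total 834.0 mg).
Take 2.431 servings of Greek yogurt: uses 282 kcal, +508.1 mg potassium (running total 1342.1 mg).
Filling greedily by potassium-per-kcal is optimal for one linear limit, giving 1342.1 mg.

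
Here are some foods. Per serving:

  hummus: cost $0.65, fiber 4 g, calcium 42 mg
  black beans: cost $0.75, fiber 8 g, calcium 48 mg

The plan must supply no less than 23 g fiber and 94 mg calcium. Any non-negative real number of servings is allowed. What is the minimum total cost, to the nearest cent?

Check every corner: each single food scaled to meet both minima, and each pair solved so both constraints bind.
hummus only: max(23/4, 94/42) = 5.75 servings → $3.74.
black beans only: max(23/8, 94/48) = 2.875 servings → $2.16.
hummus + black beans: the both-tight solution has a negative serving — not a feasible corner.
So the least-cost plan costs $2.16.

$2.16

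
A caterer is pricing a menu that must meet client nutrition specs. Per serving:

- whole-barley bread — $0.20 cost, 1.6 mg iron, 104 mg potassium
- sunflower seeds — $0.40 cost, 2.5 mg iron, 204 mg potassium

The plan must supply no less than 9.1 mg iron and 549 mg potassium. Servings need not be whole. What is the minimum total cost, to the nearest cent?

For a min-cost LP with two ≥-constraints, a basic feasible solution has at most two positive variables.
whole-barley bread only: max(9.1/1.6, 549/104) = 5.688 servings → $1.14.
sunflower seeds only: max(9.1/2.5, 549/204) = 3.64 servings → $1.46.
whole-barley bread + sunflower seeds with both targets exact would need a negative amount; discard.
Cheapest feasible corner: $1.14.

$1.14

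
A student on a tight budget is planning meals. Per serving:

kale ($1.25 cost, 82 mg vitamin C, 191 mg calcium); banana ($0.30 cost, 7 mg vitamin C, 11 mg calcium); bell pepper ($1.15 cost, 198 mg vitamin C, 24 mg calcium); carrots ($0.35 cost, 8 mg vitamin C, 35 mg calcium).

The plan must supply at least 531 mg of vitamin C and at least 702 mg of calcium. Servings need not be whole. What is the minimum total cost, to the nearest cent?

Compare the cost at each extreme point of the feasible region.
kale only: max(531/82, 702/191) = 6.476 servings → $8.09.
banana only: max(531/7, 702/11) = 75.86 servings → $22.76.
bell pepper only: max(531/198, 702/24) = 29.25 servings → $33.64.
carrots only: max(531/8, 702/35) = 66.38 servings → $23.23.
kale + banana: intersection lies outside the first quadrant.
kale + bell pepper with both tight: 3.522 servings and 1.223 servings → $5.81.
kale + carrots: the both-tight solution has a negative serving — not a feasible corner.
banana + bell pepper with both tight: 62.81 servings and 0.4612 servings → $19.37.
banana + carrots: the both-tight solution has a negative serving — not a feasible corner.
bell pepper + carrots with both tight: 1.925 servings and 18.74 servings → $8.77.
The minimum over all feasible corners is $5.81.

$5.81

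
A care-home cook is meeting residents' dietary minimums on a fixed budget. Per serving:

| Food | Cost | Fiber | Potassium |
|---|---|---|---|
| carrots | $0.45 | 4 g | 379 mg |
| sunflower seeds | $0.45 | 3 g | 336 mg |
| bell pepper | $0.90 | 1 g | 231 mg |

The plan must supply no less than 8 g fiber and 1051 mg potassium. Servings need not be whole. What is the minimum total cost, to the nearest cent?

$1.25

An LP optimum is at a vertex; with two nutrient constraints at most two foods are used. Check each candidate.
carrots only: max(8/4, 1051/379) = 2.773 servings → $1.25.
sunflower seeds only: max(8/3, 1051/336) = 3.128 servings → $1.41.
bell pepper only: max(8/1, 1051/231) = 8 servings → $7.20.
carrots + sunflower seeds with both targets exact would need a negative amount; discard.
carrots + bell pepper with both tight: 1.462 servings and 2.15 servings → $2.59.
sunflower seeds + bell pepper with both tight: 2.232 servings and 1.303 servings → $2.18.
The minimum over all feasible corners is $1.25.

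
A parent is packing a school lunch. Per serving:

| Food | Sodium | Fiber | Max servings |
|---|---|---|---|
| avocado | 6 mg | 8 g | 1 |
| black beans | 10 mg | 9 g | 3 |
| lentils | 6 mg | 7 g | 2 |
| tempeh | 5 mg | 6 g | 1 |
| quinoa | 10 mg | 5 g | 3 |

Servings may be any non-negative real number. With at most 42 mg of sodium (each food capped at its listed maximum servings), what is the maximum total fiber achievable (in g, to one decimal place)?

Fiber per mg sodium: avocado 1.333, tempeh 1.2, lentils 1.167, black beans 0.9, quinoa 0.5.
Take 1 serving of avocado: uses 6 mg sodium, +8.0 g fiber (running total 8.0 g).
Take 1 serving of tempeh: uses 5 mg sodium, +6.0 g fiber (running total 14.0 g).
Take 2 servings of lentils: uses 12 mg sodium, +14.0 g fiber (running total 28.0 g).
Take 1.9 servings of black beans: uses 19 mg sodium, +17.1 g fiber (running total 45.1 g).
Greedy by best ratio exhausts the sodium allowance optimally: 45.1 g.

45.1 g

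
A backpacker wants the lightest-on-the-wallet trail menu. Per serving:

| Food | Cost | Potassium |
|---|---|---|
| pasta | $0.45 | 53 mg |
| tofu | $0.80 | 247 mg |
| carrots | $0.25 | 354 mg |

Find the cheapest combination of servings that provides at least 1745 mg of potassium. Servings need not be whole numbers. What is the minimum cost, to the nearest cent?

$1.23

Cost per mg of potassium: carrots $0.0007, tofu $0.0032, pasta $0.0085.
With no serving limits, use only carrots: 1745 mg / 354 mg = 4.929 servings × $0.25 = $1.23.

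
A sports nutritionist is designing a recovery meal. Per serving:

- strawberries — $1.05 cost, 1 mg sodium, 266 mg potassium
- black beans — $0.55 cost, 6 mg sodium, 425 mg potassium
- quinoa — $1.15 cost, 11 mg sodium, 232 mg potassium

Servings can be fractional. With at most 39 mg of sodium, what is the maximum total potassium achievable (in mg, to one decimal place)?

Potassium per mg sodium: strawberries 266, black beans 70.83, quinoa 21.09.
With no serving limits, spend the whole sodium allowance on strawberries: 39 mg / 1 mg × 266 mg = 10374.0 mg.

10374.0 mg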